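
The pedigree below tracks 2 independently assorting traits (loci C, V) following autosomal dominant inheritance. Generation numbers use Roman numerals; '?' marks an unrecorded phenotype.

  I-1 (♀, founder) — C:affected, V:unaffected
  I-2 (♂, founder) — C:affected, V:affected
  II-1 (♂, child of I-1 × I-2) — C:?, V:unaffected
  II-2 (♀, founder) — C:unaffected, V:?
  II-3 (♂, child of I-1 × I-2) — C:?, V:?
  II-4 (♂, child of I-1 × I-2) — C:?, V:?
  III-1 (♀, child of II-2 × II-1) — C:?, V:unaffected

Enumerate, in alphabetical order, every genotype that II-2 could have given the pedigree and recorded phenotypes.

II-2 ∈ {cc Vv, cc vv}

C/I-1 aff ·: Cc|CC
C/I-2 aff ·: Cc|CC
C/II-1 ? I-1×I-2: cc|Cc|CC
C/II-2 un ·: cc
C/II-3 ? I-1×I-2: cc|Cc|CC
C/II-4 ? I-1×I-2: cc|Cc|CC
C/III-1 ? II-2×II-1: cc|Cc
⇒ C over [I-1,I-2,II-1,II-2,II-3,II-4,III-1]: 61 consistent
V/I-1 un ·: vv
V/I-2 aff ·: Vv
V/II-1 un I-1×I-2: vv
V/II-2 ? ·: vv|Vv
V/II-3 ? I-1×I-2: vv|Vv
V/II-4 ? I-1×I-2: vv|Vv
V/III-1 un II-2×II-1: vv
⇒ V over [I-1,I-2,II-1,II-2,II-3,II-4,III-1]: 8 consistent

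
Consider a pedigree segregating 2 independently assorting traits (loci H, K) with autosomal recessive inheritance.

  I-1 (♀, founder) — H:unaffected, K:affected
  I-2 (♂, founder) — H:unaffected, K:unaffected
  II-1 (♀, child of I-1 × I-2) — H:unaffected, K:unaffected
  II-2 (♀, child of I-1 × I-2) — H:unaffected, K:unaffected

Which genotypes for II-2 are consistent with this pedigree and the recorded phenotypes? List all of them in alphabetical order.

H/I-1 un ·: HH|Hh
H/I-2 un ·: HH|Hh
H/II-1 un I-1×I-2: HH|Hh
H/II-2 un I-1×I-2: HH|Hh
⇒ H over [I-1,I-2,II-1,II-2]: 13 consistent
K/I-1 aff ·: kk
K/I-2 un ·: KK|Kk
K/II-1 un I-1×I-2: Kk
K/II-2 un I-1×I-2: Kk
⇒ K over [I-1,I-2,II-1,II-2]: 2 consistent

II-2 ∈ {HH Kk, Hh Kk}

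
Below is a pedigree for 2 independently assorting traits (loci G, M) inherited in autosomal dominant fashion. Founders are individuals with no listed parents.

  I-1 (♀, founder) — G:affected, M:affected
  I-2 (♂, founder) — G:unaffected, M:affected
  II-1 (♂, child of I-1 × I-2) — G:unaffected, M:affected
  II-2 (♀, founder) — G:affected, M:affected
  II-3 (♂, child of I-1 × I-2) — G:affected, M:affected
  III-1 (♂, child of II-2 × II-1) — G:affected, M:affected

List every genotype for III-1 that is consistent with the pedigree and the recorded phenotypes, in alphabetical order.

G/I-1 aff ·: Gg
G/I-2 un ·: gg
G/II-1 un I-1×I-2: gg
G/II-2 aff ·: Gg|GG
G/II-3 aff I-1×I-2: Gg
G/III-1 aff II-2×II-1: Gg
⇒ G over [I-1,I-2,II-1,II-2,II-3,III-1]: 2 consistent
M/I-1 aff ·: Mm|MM
M/I-2 aff ·: Mm|MM
M/II-1 aff I-1×I-2: Mm|MM
M/II-2 aff ·: Mm|MM
M/II-3 aff I-1×I-2: Mm|MM
M/III-1 aff II-2×II-1: Mm|MM
⇒ M over [I-1,I-2,II-1,II-2,II-3,III-1]: 45 consistent

III-1 ∈ {Gg MM, Gg Mm}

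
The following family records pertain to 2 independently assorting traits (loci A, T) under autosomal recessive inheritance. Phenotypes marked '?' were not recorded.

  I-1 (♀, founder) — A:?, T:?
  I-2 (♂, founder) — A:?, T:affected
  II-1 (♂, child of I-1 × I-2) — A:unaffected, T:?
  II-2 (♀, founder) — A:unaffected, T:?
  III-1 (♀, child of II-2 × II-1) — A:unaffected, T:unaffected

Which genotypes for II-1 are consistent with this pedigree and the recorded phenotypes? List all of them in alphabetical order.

A/I-1 ? ·: AA|Aa|aa
A/I-2 ? ·: AA|Aa|aa
A/II-1 un I-1×I-2: AA|Aa
A/II-2 un ·: AA|Aa
A/III-1 un II-2×II-1: AA|Aa
⇒ A over [I-1,I-2,II-1,II-2,III-1]: 40 consistent
T/I-1 ? ·: TT|Tt|tt
T/I-2 aff ·: tt
T/II-1 ? I-1×I-2: Tt|tt
T/II-2 ? ·: TT|Tt|tt
T/III-1 un II-2×II-1: TT|Tt
⇒ T over [I-1,I-2,II-1,II-2,III-1]: 14 consistent

II-1 ∈ {AA Tt, AA tt, Aa Tt, Aa tt}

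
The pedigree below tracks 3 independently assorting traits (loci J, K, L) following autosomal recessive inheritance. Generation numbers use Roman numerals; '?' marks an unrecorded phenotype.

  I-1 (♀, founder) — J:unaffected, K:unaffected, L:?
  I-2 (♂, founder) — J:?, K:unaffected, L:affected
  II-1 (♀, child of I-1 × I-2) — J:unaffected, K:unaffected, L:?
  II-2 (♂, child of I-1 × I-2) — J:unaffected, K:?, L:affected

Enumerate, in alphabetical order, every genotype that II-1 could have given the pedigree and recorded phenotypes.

II-1 ∈ {JJ KK Ll, JJ KK ll, JJ Kk Ll, JJ Kk ll, Jj KK Ll, Jj KK ll, Jj Kk Ll, Jj Kk ll}

J/I-1 un ·: JJ|Jj
J/I-2 ? ·: JJ|Jj|jj
J/II-1 un I-1×I-2: JJ|Jj
J/II-2 un I-1×I-2: JJ|Jj
⇒ J over [I-1,I-2,II-1,II-2]: 15 consistent
K/I-1 un ·: KK|Kk
K/I-2 un ·: KK|Kk
K/II-1 un I-1×I-2: KK|Kk
K/II-2 ? I-1×I-2: KK|Kk|kk
⇒ K over [I-1,I-2,II-1,II-2]: 15 consistent
L/I-1 ? ·: Ll|ll
L/I-2 aff ·: ll
L/II-1 ? I-1×I-2: Ll|ll
L/II-2 aff I-1×I-2: ll
⇒ L over [I-1,I-2,II-1,II-2]: 3 consistent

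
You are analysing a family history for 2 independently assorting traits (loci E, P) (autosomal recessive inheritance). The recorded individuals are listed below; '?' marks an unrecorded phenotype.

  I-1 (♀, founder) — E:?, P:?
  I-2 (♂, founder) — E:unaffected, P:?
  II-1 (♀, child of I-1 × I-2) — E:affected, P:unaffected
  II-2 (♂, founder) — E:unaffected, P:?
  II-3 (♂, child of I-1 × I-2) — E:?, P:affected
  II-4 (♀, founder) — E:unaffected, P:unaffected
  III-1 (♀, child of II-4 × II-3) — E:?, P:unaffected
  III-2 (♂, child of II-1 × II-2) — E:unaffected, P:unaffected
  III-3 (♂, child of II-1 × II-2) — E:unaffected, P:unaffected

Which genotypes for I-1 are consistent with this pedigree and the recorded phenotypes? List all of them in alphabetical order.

I-1 ∈ {Ee Pp, Ee pp, ee Pp, ee pp}

E/I-1 ? ·: Ee|ee
E/I-2 un ·: Ee
E/II-1 aff I-1×I-2: ee
E/II-2 un ·: EE|Ee
E/II-3 ? I-1×I-2: EE|Ee|ee
E/II-4 un ·: EE|Ee
E/III-1 ? II-4×II-3: EE|Ee|ee
E/III-2 un II-1×II-2: Ee
E/III-3 un II-1×II-2: Ee
⇒ E over [I-1,I-2,II-1,II-2,II-3,II-4,III-1,III-2,III-3]: 38 consistent
P/I-1 ? ·: Pp|pp
P/I-2 ? ·: Pp|pp
P/II-1 un I-1×I-2: PP|Pp
P/II-2 ? ·: PP|Pp|pp
P/II-3 aff I-1×I-2: pp
P/II-4 un ·: PP|Pp
P/III-1 un II-4×II-3: Pp
P/III-2 un II-1×II-2: PP|Pp
P/III-3 un II-1×II-2: PP|Pp
⇒ P over [I-1,I-2,II-1,II-2,II-3,II-4,III-1,III-2,III-3]: 66 consistent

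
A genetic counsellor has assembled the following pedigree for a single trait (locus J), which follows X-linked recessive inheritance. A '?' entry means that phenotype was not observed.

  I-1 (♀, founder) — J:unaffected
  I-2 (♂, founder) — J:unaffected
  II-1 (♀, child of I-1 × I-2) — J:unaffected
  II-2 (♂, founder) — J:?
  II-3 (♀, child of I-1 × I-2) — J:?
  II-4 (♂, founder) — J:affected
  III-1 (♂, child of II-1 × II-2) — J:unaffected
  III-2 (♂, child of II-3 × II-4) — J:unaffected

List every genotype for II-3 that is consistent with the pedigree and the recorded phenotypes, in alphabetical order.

J/I-1 un ·: X^JX^J|X^JX^j
J/I-2 un ·: X^JY
J/II-1 un I-1×I-2: X^JX^J|X^JX^j
J/II-2 ? ·: X^JY|X^jY
J/II-3 ? I-1×I-2: X^JX^J|X^JX^j
J/II-4 aff ·: X^jY
J/III-1 un II-1×II-2: X^JY
J/III-2 un II-3×II-4: X^JY
⇒ J over [I-1,I-2,II-1,II-2,II-3,II-4,III-1,III-2]: 10 consistent

II-3 ∈ {X^JX^J, X^JX^j}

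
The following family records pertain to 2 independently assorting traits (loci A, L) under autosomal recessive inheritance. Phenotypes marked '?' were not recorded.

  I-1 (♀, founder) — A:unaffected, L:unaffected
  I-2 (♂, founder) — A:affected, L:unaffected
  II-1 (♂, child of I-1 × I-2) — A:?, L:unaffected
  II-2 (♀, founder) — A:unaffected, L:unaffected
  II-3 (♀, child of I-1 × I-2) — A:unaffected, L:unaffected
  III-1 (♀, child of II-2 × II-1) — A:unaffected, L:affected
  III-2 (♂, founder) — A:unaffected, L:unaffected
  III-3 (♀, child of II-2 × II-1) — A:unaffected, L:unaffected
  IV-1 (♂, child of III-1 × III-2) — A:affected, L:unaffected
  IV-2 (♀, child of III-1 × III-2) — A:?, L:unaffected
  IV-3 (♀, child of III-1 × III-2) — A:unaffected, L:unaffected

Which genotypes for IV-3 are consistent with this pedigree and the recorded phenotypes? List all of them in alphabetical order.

IV-3 ∈ {AA Ll, Aa Ll}

A/I-1 un ·: AA|Aa
A/I-2 aff ·: aa
A/II-1 ? I-1×I-2: Aa|aa
A/II-2 un ·: AA|Aa
A/II-3 un I-1×I-2: Aa
A/III-1 un II-2×II-1: Aa
A/III-2 un ·: Aa
A/III-3 un II-2×II-1: AA|Aa
A/IV-1 aff III-1×III-2: aa
A/IV-2 ? III-1×III-2: AA|Aa|aa
A/IV-3 un III-1×III-2: AA|Aa
⇒ A over [I-1,I-2,II-1,II-2,II-3,III-1,III-2,III-3,IV-1,IV-2,IV-3]: 60 consistent
L/I-1 un ·: LL|Ll
L/I-2 un ·: LL|Ll
L/II-1 un I-1×I-2: Ll
L/II-2 un ·: Ll
L/II-3 un I-1×I-2: LL|Ll
L/III-1 aff II-2×II-1: ll
L/III-2 un ·: LL|Ll
L/III-3 un II-2×II-1: LL|Ll
L/IV-1 un III-1×III-2: Ll
L/IV-2 un III-1×III-2: Ll
L/IV-3 un III-1×III-2: Ll
⇒ L over [I-1,I-2,II-1,II-2,II-3,III-1,III-2,III-3,IV-1,IV-2,IV-3]: 24 consistent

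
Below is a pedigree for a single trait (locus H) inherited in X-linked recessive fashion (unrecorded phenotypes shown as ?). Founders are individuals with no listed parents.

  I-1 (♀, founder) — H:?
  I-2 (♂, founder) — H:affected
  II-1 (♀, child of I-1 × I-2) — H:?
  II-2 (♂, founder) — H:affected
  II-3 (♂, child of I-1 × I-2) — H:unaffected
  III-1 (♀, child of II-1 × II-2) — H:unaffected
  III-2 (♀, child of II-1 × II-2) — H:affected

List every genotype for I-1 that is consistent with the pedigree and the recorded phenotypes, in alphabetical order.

H/I-1 ? ·: X^HX^H|X^HX^h
H/I-2 aff ·: X^hY
H/II-1 ? I-1×I-2: X^HX^h
H/II-2 aff ·: X^hY
H/II-3 un I-1×I-2: X^HY
H/III-1 un II-1×II-2: X^HX^h
H/III-2 aff II-1×II-2: X^hX^h
⇒ H over [I-1,I-2,II-1,II-2,II-3,III-1,III-2]: 2 consistent

I-1 ∈ {X^HX^H, X^HX^h}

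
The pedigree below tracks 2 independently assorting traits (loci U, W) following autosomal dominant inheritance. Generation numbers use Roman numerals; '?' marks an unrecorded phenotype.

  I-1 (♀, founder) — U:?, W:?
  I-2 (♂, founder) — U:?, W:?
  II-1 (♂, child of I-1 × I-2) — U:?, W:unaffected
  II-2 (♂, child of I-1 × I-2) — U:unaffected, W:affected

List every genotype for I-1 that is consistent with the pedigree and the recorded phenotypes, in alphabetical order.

U/I-1 ? ·: uu|Uu
U/I-2 ? ·: uu|Uu
U/II-1 ? I-1×I-2: uu|Uu|UU
U/II-2 un I-1×I-2: uu
⇒ U over [I-1,I-2,II-1,II-2]: 8 consistent
W/I-1 ? ·: ww|Ww
W/I-2 ? ·: ww|Ww
W/II-1 un I-1×I-2: ww
W/II-2 aff I-1×I-2: Ww|WW
⇒ W over [I-1,I-2,II-1,II-2]: 4 consistent

I-1 ∈ {Uu Ww, Uu ww, uu Ww, uu ww}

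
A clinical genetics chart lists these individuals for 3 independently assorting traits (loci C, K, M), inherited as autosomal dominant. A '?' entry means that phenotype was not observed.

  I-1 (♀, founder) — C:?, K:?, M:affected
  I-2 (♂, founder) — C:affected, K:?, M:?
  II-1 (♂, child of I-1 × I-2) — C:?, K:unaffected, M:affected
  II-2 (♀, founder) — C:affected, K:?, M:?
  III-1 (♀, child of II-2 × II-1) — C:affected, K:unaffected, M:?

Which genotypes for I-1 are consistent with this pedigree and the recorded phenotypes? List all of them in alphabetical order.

I-1 ∈ {CC Kk MM, CC Kk Mm, CC kk MM, CC kk Mm, Cc Kk MM, Cc Kk Mm, Cc kk MM, Cc kk Mm, cc Kk MM, cc Kk Mm, cc kk MM, cc kk Mm}

C/I-1 ? ·: cc|Cc|CC
C/I-2 aff ·: Cc|CC
C/II-1 ? I-1×I-2: cc|Cc|CC
C/II-2 aff ·: Cc|CC
C/III-1 aff II-2×II-1: Cc|CC
⇒ C over [I-1,I-2,II-1,II-2,III-1]: 36 consistent
K/I-1 ? ·: kk|Kk
K/I-2 ? ·: kk|Kk
K/II-1 un I-1×I-2: kk
K/II-2 ? ·: kk|Kk
K/III-1 un II-2×II-1: kk
⇒ K over [I-1,I-2,II-1,II-2,III-1]: 8 consistent
M/I-1 aff ·: Mm|MM
M/I-2 ? ·: mm|Mm|MM
M/II-1 aff I-1×I-2: Mm|MM
M/II-2 ? ·: mm|Mm|MM
M/III-1 ? II-2×II-1: mm|Mm|MM
⇒ M over [I-1,I-2,II-1,II-2,III-1]: 51 consistent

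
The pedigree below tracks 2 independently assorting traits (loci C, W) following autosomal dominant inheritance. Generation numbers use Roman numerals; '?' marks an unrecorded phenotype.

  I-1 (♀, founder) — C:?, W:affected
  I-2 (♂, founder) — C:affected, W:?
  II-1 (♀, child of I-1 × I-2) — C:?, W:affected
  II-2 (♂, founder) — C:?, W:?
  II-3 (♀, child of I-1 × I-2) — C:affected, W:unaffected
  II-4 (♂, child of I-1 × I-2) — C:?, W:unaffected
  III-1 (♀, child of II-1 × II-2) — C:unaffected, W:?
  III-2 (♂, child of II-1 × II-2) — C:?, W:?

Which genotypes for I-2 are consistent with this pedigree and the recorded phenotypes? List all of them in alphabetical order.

I-2 ∈ {CC Ww, CC ww, Cc Ww, Cc ww}

C/I-1 ? ·: cc|Cc|CC
C/I-2 aff ·: Cc|CC
C/II-1 ? I-1×I-2: cc|Cc
C/II-2 ? ·: cc|Cc
C/II-3 aff I-1×I-2: Cc|CC
C/II-4 ? I-1×I-2: cc|Cc|CC
C/III-1 un II-1×II-2: cc
C/III-2 ? II-1×II-2: cc|Cc|CC
⇒ C over [I-1,I-2,II-1,II-2,II-3,II-4,III-1,III-2]: 109 consistent
W/I-1 aff ·: Ww
W/I-2 ? ·: ww|Ww
W/II-1 aff I-1×I-2: Ww|WW
W/II-2 ? ·: ww|Ww|WW
W/II-3 un I-1×I-2: ww
W/II-4 un I-1×I-2: ww
W/III-1 ? II-1×II-2: ww|Ww|WW
W/III-2 ? II-1×II-2: ww|Ww|WW
⇒ W over [I-1,I-2,II-1,II-2,II-3,II-4,III-1,III-2]: 40 consistent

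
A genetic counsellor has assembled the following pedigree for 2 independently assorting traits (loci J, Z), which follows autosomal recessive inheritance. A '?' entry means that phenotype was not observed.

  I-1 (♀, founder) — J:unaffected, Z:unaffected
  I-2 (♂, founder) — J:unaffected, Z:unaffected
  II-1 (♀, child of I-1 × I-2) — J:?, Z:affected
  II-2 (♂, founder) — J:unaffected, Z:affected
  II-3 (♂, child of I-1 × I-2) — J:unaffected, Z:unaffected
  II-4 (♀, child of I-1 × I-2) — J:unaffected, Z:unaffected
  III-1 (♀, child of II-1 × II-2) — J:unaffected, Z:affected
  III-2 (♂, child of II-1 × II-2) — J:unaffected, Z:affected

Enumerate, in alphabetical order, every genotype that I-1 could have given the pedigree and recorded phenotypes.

I-1 ∈ {JJ Zz, Jj Zz}

J/I-1 un ·: JJ|Jj
J/I-2 un ·: JJ|Jj
J/II-1 ? I-1×I-2: JJ|Jj|jj
J/II-2 un ·: JJ|Jj
J/II-3 un I-1×I-2: JJ|Jj
J/II-4 un I-1×I-2: JJ|Jj
J/III-1 un II-1×II-2: JJ|Jj
J/III-2 un II-1×II-2: JJ|Jj
⇒ J over [I-1,I-2,II-1,II-2,II-3,II-4,III-1,III-2]: 169 consistent
Z/I-1 un ·: Zz
Z/I-2 un ·: Zz
Z/II-1 aff I-1×I-2: zz
Z/II-2 aff ·: zz
Z/II-3 un I-1×I-2: ZZ|Zz
Z/II-4 un I-1×I-2: ZZ|Zz
Z/III-1 aff II-1×II-2: zz
Z/III-2 aff II-1×II-2: zz
⇒ Z over [I-1,I-2,II-1,II-2,II-3,II-4,III-1,III-2]: 4 consistent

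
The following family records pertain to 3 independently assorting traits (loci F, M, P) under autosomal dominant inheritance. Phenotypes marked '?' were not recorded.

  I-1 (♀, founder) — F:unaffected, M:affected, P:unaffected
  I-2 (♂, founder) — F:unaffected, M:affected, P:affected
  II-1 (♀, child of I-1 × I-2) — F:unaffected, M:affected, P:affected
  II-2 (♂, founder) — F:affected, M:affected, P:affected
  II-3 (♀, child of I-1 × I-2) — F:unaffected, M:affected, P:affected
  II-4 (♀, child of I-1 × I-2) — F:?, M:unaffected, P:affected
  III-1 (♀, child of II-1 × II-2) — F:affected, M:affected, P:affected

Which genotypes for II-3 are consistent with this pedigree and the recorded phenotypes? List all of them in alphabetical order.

F/I-1 un ·: ff
F/I-2 un ·: ff
F/II-1 un I-1×I-2: ff
F/II-2 aff ·: Ff|FF
F/II-3 un I-1×I-2: ff
F/II-4 ? I-1×I-2: ff
F/III-1 aff II-1×II-2: Ff
⇒ F over [I-1,I-2,II-1,II-2,II-3,II-4,III-1]: 2 consistent
M/I-1 aff ·: Mm
M/I-2 aff ·: Mm
M/II-1 aff I-1×I-2: Mm|MM
M/II-2 aff ·: Mm|MM
M/II-3 aff I-1×I-2: Mm|MM
M/II-4 un I-1×I-2: mm
M/III-1 aff II-1×II-2: Mm|MM
⇒ M over [I-1,I-2,II-1,II-2,II-3,II-4,III-1]: 14 consistent
P/I-1 un ·: pp
P/I-2 aff ·: Pp|PP
P/II-1 aff I-1×I-2: Pp
P/II-2 aff ·: Pp|PP
P/II-3 aff I-1×I-2: Pp
P/II-4 aff I-1×I-2: Pp
P/III-1 aff II-1×II-2: Pp|PP
⇒ P over [I-1,I-2,II-1,II-2,II-3,II-4,III-1]: 8 consistent

II-3 ∈ {ff MM Pp, ff Mm Pp}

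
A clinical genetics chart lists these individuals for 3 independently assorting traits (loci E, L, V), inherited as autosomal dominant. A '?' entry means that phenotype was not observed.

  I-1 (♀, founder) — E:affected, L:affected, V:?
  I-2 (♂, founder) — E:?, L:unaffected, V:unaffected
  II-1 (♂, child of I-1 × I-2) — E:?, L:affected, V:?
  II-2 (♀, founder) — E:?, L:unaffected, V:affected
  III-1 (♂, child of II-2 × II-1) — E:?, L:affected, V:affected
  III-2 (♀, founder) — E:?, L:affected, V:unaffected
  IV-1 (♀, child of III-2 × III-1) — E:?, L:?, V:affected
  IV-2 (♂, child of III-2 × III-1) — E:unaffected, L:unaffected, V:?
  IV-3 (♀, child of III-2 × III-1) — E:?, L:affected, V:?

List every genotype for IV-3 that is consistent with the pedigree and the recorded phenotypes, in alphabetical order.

E/I-1 aff ·: Ee|EE
E/I-2 ? ·: ee|Ee|EE
E/II-1 ? I-1×I-2: ee|Ee|EE
E/II-2 ? ·: ee|Ee|EE
E/III-1 ? II-2×II-1: ee|Ee
E/III-2 ? ·: ee|Ee
E/IV-1 ? III-2×III-1: ee|Ee|EE
E/IV-2 un III-2×III-1: ee
E/IV-3 ? III-2×III-1: ee|Ee|EE
⇒ E over [I-1,I-2,II-1,II-2,III-1,III-2,IV-1,IV-2,IV-3]: 421 consistent
L/I-1 aff ·: Ll|LL
L/I-2 un ·: ll
L/II-1 aff I-1×I-2: Ll
L/II-2 un ·: ll
L/III-1 aff II-2×II-1: Ll
L/III-2 aff ·: Ll
L/IV-1 ? III-2×III-1: ll|Ll|LL
L/IV-2 un III-2×III-1: ll
L/IV-3 aff III-2×III-1: Ll|LL
⇒ L over [I-1,I-2,II-1,II-2,III-1,III-2,IV-1,IV-2,IV-3]: 12 consistent
V/I-1 ? ·: vv|Vv|VV
V/I-2 un ·: vv
V/II-1 ? I-1×I-2: vv|Vv
V/II-2 aff ·: Vv|VV
V/III-1 aff II-2×II-1: Vv|VV
V/III-2 un ·: vv
V/IV-1 aff III-2×III-1: Vv
V/IV-2 ? III-2×III-1: vv|Vv
V/IV-3 ? III-2×III-1: vv|Vv
⇒ V over [I-1,I-2,II-1,II-2,III-1,III-2,IV-1,IV-2,IV-3]: 36 consistent

IV-3 ∈ {EE LL Vv, EE LL vv, EE Ll Vv, EE Ll vv, Ee LL Vv, Ee LL vv, Ee Ll Vv, Ee Ll vv, ee LL Vv, ee LL vv, ee Ll Vv, ee Ll vv}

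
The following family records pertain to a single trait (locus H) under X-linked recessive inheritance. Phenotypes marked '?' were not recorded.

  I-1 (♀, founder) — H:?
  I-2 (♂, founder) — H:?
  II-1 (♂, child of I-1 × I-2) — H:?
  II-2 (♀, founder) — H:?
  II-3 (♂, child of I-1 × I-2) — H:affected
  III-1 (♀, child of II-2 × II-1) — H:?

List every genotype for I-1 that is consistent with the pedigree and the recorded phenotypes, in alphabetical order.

H/I-1 ? ·: X^HX^h|X^hX^h
H/I-2 ? ·: X^HY|X^hY
H/II-1 ? I-1×I-2: X^HY|X^hY
H/II-2 ? ·: X^HX^H|X^HX^h|X^hX^h
H/II-3 aff I-1×I-2: X^hY
H/III-1 ? II-2×II-1: X^HX^H|X^HX^h|X^hX^h
⇒ H over [I-1,I-2,II-1,II-2,II-3,III-1]: 24 consistent

I-1 ∈ {X^HX^h, X^hX^h}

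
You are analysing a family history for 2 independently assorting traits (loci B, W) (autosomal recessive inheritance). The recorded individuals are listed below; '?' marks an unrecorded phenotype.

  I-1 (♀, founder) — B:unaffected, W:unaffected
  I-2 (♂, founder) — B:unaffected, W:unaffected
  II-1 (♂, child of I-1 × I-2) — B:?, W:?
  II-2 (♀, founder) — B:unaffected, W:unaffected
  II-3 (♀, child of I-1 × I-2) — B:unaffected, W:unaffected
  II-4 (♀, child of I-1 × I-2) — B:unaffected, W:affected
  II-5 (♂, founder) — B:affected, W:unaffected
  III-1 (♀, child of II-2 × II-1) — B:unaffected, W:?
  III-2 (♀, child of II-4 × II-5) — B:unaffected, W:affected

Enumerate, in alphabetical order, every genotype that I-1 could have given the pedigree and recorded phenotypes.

B/I-1 un ·: BB|Bb
B/I-2 un ·: BB|Bb
B/II-1 ? I-1×I-2: BB|Bb|bb
B/II-2 un ·: BB|Bb
B/II-3 un I-1×I-2: BB|Bb
B/II-4 un I-1×I-2: BB|Bb
B/II-5 aff ·: bb
B/III-1 un II-2×II-1: BB|Bb
B/III-2 un II-4×II-5: Bb
⇒ B over [I-1,I-2,II-1,II-2,II-3,II-4,II-5,III-1,III-2]: 95 consistent
W/I-1 un ·: Ww
W/I-2 un ·: Ww
W/II-1 ? I-1×I-2: WW|Ww|ww
W/II-2 un ·: WW|Ww
W/II-3 un I-1×I-2: WW|Ww
W/II-4 aff I-1×I-2: ww
W/II-5 un ·: Ww
W/III-1 ? II-2×II-1: WW|Ww|ww
W/III-2 aff II-4×II-5: ww
⇒ W over [I-1,I-2,II-1,II-2,II-3,II-4,II-5,III-1,III-2]: 22 consistent

I-1 ∈ {BB Ww, Bb Ww}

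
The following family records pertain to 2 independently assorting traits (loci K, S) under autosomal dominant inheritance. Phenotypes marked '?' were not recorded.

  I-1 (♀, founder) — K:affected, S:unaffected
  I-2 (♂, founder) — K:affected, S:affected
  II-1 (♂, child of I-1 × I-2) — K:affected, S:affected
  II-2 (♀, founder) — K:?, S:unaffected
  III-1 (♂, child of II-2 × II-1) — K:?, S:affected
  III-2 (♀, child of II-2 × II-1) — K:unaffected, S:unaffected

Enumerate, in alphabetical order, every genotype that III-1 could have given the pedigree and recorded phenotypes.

K/I-1 aff ·: Kk|KK
K/I-2 aff ·: Kk|KK
K/II-1 aff I-1×I-2: Kk
K/II-2 ? ·: kk|Kk
K/III-1 ? II-2×II-1: kk|Kk|KK
K/III-2 un II-2×II-1: kk
⇒ K over [I-1,I-2,II-1,II-2,III-1,III-2]: 15 consistent
S/I-1 un ·: ss
S/I-2 aff ·: Ss|SS
S/II-1 aff I-1×I-2: Ss
S/II-2 un ·: ss
S/III-1 aff II-2×II-1: Ss
S/III-2 un II-2×II-1: ss
⇒ S over [I-1,I-2,II-1,II-2,III-1,III-2]: 2 consistent

III-1 ∈ {KK Ss, Kk Ss, kk Ss}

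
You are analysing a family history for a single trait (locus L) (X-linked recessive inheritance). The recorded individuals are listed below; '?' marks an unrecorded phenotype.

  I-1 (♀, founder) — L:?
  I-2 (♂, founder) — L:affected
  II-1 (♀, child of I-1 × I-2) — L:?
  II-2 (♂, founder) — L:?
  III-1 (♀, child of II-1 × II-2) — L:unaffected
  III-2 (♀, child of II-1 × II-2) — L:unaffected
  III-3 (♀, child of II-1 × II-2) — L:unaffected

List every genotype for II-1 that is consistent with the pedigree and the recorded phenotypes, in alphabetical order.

II-1 ∈ {X^LX^l, X^lX^l}

L/I-1 ? ·: X^LX^L|X^LX^l|X^lX^l
L/I-2 aff ·: X^lY
L/II-1 ? I-1×I-2: X^LX^l|X^lX^l
L/II-2 ? ·: X^LY|X^lY
L/III-1 un II-1×II-2: X^LX^L|X^LX^l
L/III-2 un II-1×II-2: X^LX^L|X^LX^l
L/III-3 un II-1×II-2: X^LX^L|X^LX^l
⇒ L over [I-1,I-2,II-1,II-2,III-1,III-2,III-3]: 20 consistent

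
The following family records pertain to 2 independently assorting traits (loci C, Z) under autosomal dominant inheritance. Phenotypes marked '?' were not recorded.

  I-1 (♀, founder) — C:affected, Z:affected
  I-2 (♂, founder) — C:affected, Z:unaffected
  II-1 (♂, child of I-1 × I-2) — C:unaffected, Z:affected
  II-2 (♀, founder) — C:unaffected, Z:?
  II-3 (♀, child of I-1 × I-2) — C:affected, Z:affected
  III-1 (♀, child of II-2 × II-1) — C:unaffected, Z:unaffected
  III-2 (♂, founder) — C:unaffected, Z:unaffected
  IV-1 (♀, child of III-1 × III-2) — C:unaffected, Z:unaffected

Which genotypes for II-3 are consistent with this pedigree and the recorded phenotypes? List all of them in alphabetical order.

C/I-1 aff ·: Cc
C/I-2 aff ·: Cc
C/II-1 un I-1×I-2: cc
C/II-2 un ·: cc
C/II-3 aff I-1×I-2: Cc|CC
C/III-1 un II-2×II-1: cc
C/III-2 un ·: cc
C/IV-1 un III-1×III-2: cc
⇒ C over [I-1,I-2,II-1,II-2,II-3,III-1,III-2,IV-1]: 2 consistent
Z/I-1 aff ·: Zz|ZZ
Z/I-2 un ·: zz
Z/II-1 aff I-1×I-2: Zz
Z/II-2 ? ·: zz|Zz
Z/II-3 aff I-1×I-2: Zz
Z/III-1 un II-2×II-1: zz
Z/III-2 un ·: zz
Z/IV-1 un III-1×III-2: zz
⇒ Z over [I-1,I-2,II-1,II-2,II-3,III-1,III-2,IV-1]: 4 consistent

II-3 ∈ {CC Zz, Cc Zz}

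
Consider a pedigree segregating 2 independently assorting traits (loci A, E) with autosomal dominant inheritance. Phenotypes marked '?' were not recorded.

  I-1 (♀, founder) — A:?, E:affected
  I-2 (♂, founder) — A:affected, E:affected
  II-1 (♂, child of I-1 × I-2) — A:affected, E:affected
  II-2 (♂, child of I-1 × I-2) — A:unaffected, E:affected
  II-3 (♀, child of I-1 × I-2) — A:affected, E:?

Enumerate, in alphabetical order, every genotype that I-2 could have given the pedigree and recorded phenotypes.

A/I-1 ? ·: aa|Aa
A/I-2 aff ·: Aa
A/II-1 aff I-1×I-2: Aa|AA
A/II-2 un I-1×I-2: aa
A/II-3 aff I-1×I-2: Aa|AA
⇒ A over [I-1,I-2,II-1,II-2,II-3]: 5 consistent
E/I-1 aff ·: Ee|EE
E/I-2 aff ·: Ee|EE
E/II-1 aff I-1×I-2: Ee|EE
E/II-2 aff I-1×I-2: Ee|EE
E/II-3 ? I-1×I-2: ee|Ee|EE
⇒ E over [I-1,I-2,II-1,II-2,II-3]: 29 consistent

I-2 ∈ {Aa EE, Aa Ee}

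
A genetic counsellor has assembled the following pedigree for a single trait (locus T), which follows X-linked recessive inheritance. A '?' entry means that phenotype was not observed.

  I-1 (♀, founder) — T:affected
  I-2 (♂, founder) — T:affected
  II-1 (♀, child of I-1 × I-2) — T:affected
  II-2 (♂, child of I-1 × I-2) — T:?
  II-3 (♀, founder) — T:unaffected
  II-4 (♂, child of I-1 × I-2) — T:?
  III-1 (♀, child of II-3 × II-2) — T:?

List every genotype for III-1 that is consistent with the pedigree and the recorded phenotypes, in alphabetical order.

T/I-1 aff ·: X^tX^t
T/I-2 aff ·: X^tY
T/II-1 aff I-1×I-2: X^tX^t
T/II-2 ? I-1×I-2: X^tY
T/II-3 un ·: X^TX^T|X^TX^t
T/II-4 ? I-1×I-2: X^tY
T/III-1 ? II-3×II-2: X^TX^t|X^tX^t
⇒ T over [I-1,I-2,II-1,II-2,II-3,II-4,III-1]: 3 consistent

III-1 ∈ {X^TX^t, X^tX^t}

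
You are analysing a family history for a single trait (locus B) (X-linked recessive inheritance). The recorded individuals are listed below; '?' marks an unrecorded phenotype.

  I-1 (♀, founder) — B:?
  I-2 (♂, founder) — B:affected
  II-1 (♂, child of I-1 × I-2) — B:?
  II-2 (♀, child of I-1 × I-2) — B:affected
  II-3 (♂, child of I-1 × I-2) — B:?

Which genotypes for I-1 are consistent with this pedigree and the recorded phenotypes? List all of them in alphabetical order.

B/I-1 ? ·: X^BX^b|X^bX^b
B/I-2 aff ·: X^bY
B/II-1 ? I-1×I-2: X^BY|X^bY
B/II-2 aff I-1×I-2: X^bX^b
B/II-3 ? I-1×I-2: X^BY|X^bY
⇒ B over [I-1,I-2,II-1,II-2,II-3]: 5 consistent

I-1 ∈ {X^BX^b, X^bX^b}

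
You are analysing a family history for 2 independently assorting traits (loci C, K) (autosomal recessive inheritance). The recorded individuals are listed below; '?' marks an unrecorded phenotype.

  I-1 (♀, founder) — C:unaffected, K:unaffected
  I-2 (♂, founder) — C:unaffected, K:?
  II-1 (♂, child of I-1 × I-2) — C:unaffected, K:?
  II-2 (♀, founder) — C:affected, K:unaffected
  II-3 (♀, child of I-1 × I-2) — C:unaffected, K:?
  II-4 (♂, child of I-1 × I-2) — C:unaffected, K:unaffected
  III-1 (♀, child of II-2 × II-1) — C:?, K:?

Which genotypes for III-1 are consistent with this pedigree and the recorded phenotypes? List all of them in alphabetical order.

C/I-1 un ·: CC|Cc
C/I-2 un ·: CC|Cc
C/II-1 un I-1×I-2: CC|Cc
C/II-2 aff ·: cc
C/II-3 un I-1×I-2: CC|Cc
C/II-4 un I-1×I-2: CC|Cc
C/III-1 ? II-2×II-1: Cc|cc
⇒ C over [I-1,I-2,II-1,II-2,II-3,II-4,III-1]: 37 consistent
K/I-1 un ·: KK|Kk
K/I-2 ? ·: KK|Kk|kk
K/II-1 ? I-1×I-2: KK|Kk|kk
K/II-2 un ·: KK|Kk
K/II-3 ? I-1×I-2: KK|Kk|kk
K/II-4 un I-1×I-2: KK|Kk
K/III-1 ? II-2×II-1: KK|Kk|kk
⇒ K over [I-1,I-2,II-1,II-2,II-3,II-4,III-1]: 154 consistent

III-1 ∈ {Cc KK, Cc Kk, Cc kk, cc KK, cc Kk, cc kk}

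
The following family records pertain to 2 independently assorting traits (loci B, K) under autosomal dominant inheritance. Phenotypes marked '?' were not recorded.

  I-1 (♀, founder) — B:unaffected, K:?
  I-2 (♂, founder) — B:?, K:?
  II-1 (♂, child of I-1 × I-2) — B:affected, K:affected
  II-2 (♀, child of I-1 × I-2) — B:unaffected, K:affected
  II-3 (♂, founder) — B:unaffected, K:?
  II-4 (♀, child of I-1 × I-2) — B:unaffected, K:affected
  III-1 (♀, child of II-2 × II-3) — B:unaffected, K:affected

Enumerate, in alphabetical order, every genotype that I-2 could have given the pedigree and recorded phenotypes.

B/I-1 un ·: bb
B/I-2 ? ·: Bb
B/II-1 aff I-1×I-2: Bb
B/II-2 un I-1×I-2: bb
B/II-3 un ·: bb
B/II-4 un I-1×I-2: bb
B/III-1 un II-2×II-3: bb
⇒ B over [I-1,I-2,II-1,II-2,II-3,II-4,III-1]: 1 consistent
K/I-1 ? ·: kk|Kk|KK
K/I-2 ? ·: kk|Kk|KK
K/II-1 aff I-1×I-2: Kk|KK
K/II-2 aff I-1×I-2: Kk|KK
K/II-3 ? ·: kk|Kk|KK
K/II-4 aff I-1×I-2: Kk|KK
K/III-1 aff II-2×II-3: Kk|KK
⇒ K over [I-1,I-2,II-1,II-2,II-3,II-4,III-1]: 132 consistent

I-2 ∈ {Bb KK, Bb Kk, Bb kk}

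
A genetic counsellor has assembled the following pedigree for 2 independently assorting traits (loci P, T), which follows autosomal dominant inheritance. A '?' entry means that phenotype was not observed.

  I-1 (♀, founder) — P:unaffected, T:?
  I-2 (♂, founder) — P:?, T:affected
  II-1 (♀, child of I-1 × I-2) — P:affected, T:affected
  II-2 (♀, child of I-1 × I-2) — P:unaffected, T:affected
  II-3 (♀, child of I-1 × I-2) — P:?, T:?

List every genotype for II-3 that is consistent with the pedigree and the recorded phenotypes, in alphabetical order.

II-3 ∈ {Pp TT, Pp Tt, Pp tt, pp TT, pp Tt, pp tt}

P/I-1 un ·: pp
P/I-2 ? ·: Pp
P/II-1 aff I-1×I-2: Pp
P/II-2 un I-1×I-2: pp
P/II-3 ? I-1×I-2: pp|Pp
⇒ P over [I-1,I-2,II-1,II-2,II-3]: 2 consistent
T/I-1 ? ·: tt|Tt|TT
T/I-2 aff ·: Tt|TT
T/II-1 aff I-1×I-2: Tt|TT
T/II-2 aff I-1×I-2: Tt|TT
T/II-3 ? I-1×I-2: tt|Tt|TT
⇒ T over [I-1,I-2,II-1,II-2,II-3]: 32 consistent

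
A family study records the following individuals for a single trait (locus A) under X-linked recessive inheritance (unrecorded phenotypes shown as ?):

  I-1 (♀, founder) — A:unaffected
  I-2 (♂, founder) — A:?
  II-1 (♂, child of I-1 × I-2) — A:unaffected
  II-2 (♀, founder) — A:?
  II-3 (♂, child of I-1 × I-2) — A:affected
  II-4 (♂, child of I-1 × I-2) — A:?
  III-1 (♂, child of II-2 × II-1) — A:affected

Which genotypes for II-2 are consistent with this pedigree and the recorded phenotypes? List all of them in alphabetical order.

II-2 ∈ {X^AX^a, X^aX^a}

A/I-1 un ·: X^AX^a
A/I-2 ? ·: X^AY|X^aY
A/II-1 un I-1×I-2: X^AY
A/II-2 ? ·: X^AX^a|X^aX^a
A/II-3 aff I-1×I-2: X^aY
A/II-4 ? I-1×I-2: X^AY|X^aY
A/III-1 aff II-2×II-1: X^aY
⇒ A over [I-1,I-2,II-1,II-2,II-3,II-4,III-1]: 8 consistent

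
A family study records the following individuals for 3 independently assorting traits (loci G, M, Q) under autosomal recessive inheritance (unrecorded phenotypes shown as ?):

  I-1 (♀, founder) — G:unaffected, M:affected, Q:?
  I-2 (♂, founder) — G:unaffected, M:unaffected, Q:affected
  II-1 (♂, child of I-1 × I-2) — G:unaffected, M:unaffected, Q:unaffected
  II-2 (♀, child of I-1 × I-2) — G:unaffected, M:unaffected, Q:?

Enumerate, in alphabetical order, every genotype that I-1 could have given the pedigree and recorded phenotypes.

G/I-1 un ·: GG|Gg
G/I-2 un ·: GG|Gg
G/II-1 un I-1×I-2: GG|Gg
G/II-2 un I-1×I-2: GG|Gg
⇒ G over [I-1,I-2,II-1,II-2]: 13 consistent
M/I-1 aff ·: mm
M/I-2 un ·: MM|Mm
M/II-1 un I-1×I-2: Mm
M/II-2 un I-1×I-2: Mm
⇒ M over [I-1,I-2,II-1,II-2]: 2 consistent
Q/I-1 ? ·: QQ|Qq
Q/I-2 aff ·: qq
Q/II-1 un I-1×I-2: Qq
Q/II-2 ? I-1×I-2: Qq|qq
⇒ Q over [I-1,I-2,II-1,II-2]: 3 consistent

I-1 ∈ {GG mm QQ, GG mm Qq, Gg mm QQ, Gg mm Qq}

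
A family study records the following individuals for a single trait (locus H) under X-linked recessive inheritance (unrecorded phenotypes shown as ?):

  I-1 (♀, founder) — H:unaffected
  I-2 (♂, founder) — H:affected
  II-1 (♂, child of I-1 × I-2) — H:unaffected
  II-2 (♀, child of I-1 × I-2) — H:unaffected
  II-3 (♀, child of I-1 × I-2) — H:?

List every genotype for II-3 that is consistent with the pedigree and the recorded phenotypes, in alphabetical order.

II-3 ∈ {X^HX^h, X^hX^h}

H/I-1 un ·: X^HX^H|X^HX^h
H/I-2 aff ·: X^hY
H/II-1 un I-1×I-2: X^HY
H/II-2 un I-1×I-2: X^HX^h
H/II-3 ? I-1×I-2: X^HX^h|X^hX^h
⇒ H over [I-1,I-2,II-1,II-2,II-3]: 3 consistent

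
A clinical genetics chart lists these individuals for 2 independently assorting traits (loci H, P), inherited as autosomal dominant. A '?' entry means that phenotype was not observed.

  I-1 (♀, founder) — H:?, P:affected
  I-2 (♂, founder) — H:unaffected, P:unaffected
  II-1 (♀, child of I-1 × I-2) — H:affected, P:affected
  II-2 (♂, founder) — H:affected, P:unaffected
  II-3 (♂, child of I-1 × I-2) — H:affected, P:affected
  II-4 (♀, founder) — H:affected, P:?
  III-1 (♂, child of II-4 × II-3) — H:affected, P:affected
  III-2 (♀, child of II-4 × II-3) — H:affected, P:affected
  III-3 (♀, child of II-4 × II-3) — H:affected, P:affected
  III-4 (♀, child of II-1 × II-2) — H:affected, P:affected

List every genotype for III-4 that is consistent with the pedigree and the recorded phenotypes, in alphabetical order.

III-4 ∈ {HH Pp, Hh Pp}

H/I-1 ? ·: Hh|HH
H/I-2 un ·: hh
H/II-1 aff I-1×I-2: Hh
H/II-2 aff ·: Hh|HH
H/II-3 aff I-1×I-2: Hh
H/II-4 aff ·: Hh|HH
H/III-1 aff II-4×II-3: Hh|HH
H/III-2 aff II-4×II-3: Hh|HH
H/III-3 aff II-4×II-3: Hh|HH
H/III-4 aff II-1×II-2: Hh|HH
⇒ H over [I-1,I-2,II-1,II-2,II-3,II-4,III-1,III-2,III-3,III-4]: 128 consistent
P/I-1 aff ·: Pp|PP
P/I-2 un ·: pp
P/II-1 aff I-1×I-2: Pp
P/II-2 un ·: pp
P/II-3 aff I-1×I-2: Pp
P/II-4 ? ·: pp|Pp|PP
P/III-1 aff II-4×II-3: Pp|PP
P/III-2 aff II-4×II-3: Pp|PP
P/III-3 aff II-4×II-3: Pp|PP
P/III-4 aff II-1×II-2: Pp
⇒ P over [I-1,I-2,II-1,II-2,II-3,II-4,III-1,III-2,III-3,III-4]: 34 consistent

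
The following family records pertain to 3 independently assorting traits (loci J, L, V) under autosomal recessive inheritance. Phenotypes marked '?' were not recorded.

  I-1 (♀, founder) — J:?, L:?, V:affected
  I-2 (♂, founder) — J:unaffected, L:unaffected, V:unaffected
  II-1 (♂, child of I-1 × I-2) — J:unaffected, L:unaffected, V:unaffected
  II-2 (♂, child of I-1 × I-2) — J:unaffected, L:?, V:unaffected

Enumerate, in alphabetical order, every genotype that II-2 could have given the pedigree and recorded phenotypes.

J/I-1 ? ·: JJ|Jj|jj
J/I-2 un ·: JJ|Jj
J/II-1 un I-1×I-2: JJ|Jj
J/II-2 un I-1×I-2: JJ|Jj
⇒ J over [I-1,I-2,II-1,II-2]: 15 consistent
L/I-1 ? ·: LL|Ll|ll
L/I-2 un ·: LL|Ll
L/II-1 un I-1×I-2: LL|Ll
L/II-2 ? I-1×I-2: LL|Ll|ll
⇒ L over [I-1,I-2,II-1,II-2]: 18 consistent
V/I-1 aff ·: vv
V/I-2 un ·: VV|Vv
V/II-1 un I-1×I-2: Vv
V/II-2 un I-1×I-2: Vv
⇒ V over [I-1,I-2,II-1,II-2]: 2 consistent

II-2 ∈ {JJ LL Vv, JJ Ll Vv, JJ ll Vv, Jj LL Vv, Jj Ll Vv, Jj ll Vv}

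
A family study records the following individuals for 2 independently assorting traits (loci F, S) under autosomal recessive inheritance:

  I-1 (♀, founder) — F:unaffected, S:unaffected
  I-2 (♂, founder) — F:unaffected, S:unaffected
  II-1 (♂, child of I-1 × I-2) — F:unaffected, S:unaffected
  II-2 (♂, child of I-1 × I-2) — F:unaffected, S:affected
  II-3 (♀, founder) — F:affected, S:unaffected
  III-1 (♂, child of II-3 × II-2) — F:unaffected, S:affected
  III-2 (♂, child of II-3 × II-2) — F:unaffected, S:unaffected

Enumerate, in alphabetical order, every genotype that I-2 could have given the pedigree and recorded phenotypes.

F/I-1 un ·: FF|Ff
F/I-2 un ·: FF|Ff
F/II-1 un I-1×I-2: FF|Ff
F/II-2 un I-1×I-2: FF|Ff
F/II-3 aff ·: ff
F/III-1 un II-3×II-2: Ff
F/III-2 un II-3×II-2: Ff
⇒ F over [I-1,I-2,II-1,II-2,II-3,III-1,III-2]: 13 consistent
S/I-1 un ·: Ss
S/I-2 un ·: Ss
S/II-1 un I-1×I-2: SS|Ss
S/II-2 aff I-1×I-2: ss
S/II-3 un ·: Ss
S/III-1 aff II-3×II-2: ss
S/III-2 un II-3×II-2: Ss
⇒ S over [I-1,I-2,II-1,II-2,II-3,III-1,III-2]: 2 consistent

I-2 ∈ {FF Ss, Ff Ss}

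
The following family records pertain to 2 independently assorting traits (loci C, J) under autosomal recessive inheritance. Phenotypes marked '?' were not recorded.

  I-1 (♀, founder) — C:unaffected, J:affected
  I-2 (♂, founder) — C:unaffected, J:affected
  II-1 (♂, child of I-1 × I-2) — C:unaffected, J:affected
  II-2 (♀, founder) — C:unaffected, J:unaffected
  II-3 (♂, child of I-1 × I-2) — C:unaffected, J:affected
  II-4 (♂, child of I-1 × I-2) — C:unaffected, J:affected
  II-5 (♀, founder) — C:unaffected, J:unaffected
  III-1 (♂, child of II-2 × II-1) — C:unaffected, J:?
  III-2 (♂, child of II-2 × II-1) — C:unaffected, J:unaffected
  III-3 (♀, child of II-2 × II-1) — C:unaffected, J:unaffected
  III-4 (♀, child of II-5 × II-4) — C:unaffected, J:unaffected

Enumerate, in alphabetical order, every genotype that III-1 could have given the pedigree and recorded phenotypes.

C/I-1 un ·: CC|Cc
C/I-2 un ·: CC|Cc
C/II-1 un I-1×I-2: CC|Cc
C/II-2 un ·: CC|Cc
C/II-3 un I-1×I-2: CC|Cc
C/II-4 un I-1×I-2: CC|Cc
C/II-5 un ·: CC|Cc
C/III-1 un II-2×II-1: CC|Cc
C/III-2 un II-2×II-1: CC|Cc
C/III-3 un II-2×II-1: CC|Cc
C/III-4 un II-5×II-4: CC|Cc
⇒ C over [I-1,I-2,II-1,II-2,II-3,II-4,II-5,III-1,III-2,III-3,III-4]: 1077 consistent
J/I-1 aff ·: jj
J/I-2 aff ·: jj
J/II-1 aff I-1×I-2: jj
J/II-2 un ·: JJ|Jj
J/II-3 aff I-1×I-2: jj
J/II-4 aff I-1×I-2: jj
J/II-5 un ·: JJ|Jj
J/III-1 ? II-2×II-1: Jj|jj
J/III-2 un II-2×II-1: Jj
J/III-3 un II-2×II-1: Jj
J/III-4 un II-5×II-4: Jj
⇒ J over [I-1,I-2,II-1,II-2,II-3,II-4,II-5,III-1,III-2,III-3,III-4]: 6 consistent

III-1 ∈ {CC Jj, CC jj, Cc Jj, Cc jj}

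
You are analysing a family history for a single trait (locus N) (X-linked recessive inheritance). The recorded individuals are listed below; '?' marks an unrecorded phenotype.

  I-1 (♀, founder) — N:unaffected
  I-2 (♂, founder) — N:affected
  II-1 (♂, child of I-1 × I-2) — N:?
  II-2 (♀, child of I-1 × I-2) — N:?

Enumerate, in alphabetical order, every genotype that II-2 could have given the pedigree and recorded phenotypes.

N/I-1 un ·: X^NX^N|X^NX^n
N/I-2 aff ·: X^nY
N/II-1 ? I-1×I-2: X^NY|X^nY
N/II-2 ? I-1×I-2: X^NX^n|X^nX^n
⇒ N over [I-1,I-2,II-1,II-2]: 5 consistent

II-2 ∈ {X^NX^n, X^nX^n}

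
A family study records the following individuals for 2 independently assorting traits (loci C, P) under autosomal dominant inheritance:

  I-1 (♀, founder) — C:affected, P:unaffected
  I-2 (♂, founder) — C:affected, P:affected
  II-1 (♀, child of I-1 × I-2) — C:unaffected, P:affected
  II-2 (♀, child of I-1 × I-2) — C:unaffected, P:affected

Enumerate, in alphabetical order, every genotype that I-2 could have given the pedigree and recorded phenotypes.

I-2 ∈ {Cc PP, Cc Pp}

C/I-1 aff ·: Cc
C/I-2 aff ·: Cc
C/II-1 un I-1×I-2: cc
C/II-2 un I-1×I-2: cc
⇒ C over [I-1,I-2,II-1,II-2]: 1 consistent
P/I-1 un ·: pp
P/I-2 aff ·: Pp|PP
P/II-1 aff I-1×I-2: Pp
P/II-2 aff I-1×I-2: Pp
⇒ P over [I-1,I-2,II-1,II-2]: 2 consistent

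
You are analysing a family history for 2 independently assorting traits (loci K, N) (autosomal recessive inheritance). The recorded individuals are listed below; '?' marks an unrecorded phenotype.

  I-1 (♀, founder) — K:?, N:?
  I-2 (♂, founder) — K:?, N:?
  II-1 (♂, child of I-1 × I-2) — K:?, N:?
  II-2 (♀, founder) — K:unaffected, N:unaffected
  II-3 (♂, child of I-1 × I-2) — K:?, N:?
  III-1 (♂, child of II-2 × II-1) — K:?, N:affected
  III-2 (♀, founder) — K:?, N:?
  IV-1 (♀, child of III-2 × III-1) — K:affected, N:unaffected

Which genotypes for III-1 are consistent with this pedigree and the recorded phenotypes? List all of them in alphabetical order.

K/I-1 ? ·: KK|Kk|kk
K/I-2 ? ·: KK|Kk|kk
K/II-1 ? I-1×I-2: KK|Kk|kk
K/II-2 un ·: KK|Kk
K/II-3 ? I-1×I-2: KK|Kk|kk
K/III-1 ? II-2×II-1: Kk|kk
K/III-2 ? ·: Kk|kk
K/IV-1 aff III-2×III-1: kk
⇒ K over [I-1,I-2,II-1,II-2,II-3,III-1,III-2,IV-1]: 142 consistent
N/I-1 ? ·: NN|Nn|nn
N/I-2 ? ·: NN|Nn|nn
N/II-1 ? I-1×I-2: Nn|nn
N/II-2 un ·: Nn
N/II-3 ? I-1×I-2: NN|Nn|nn
N/III-1 aff II-2×II-1: nn
N/III-2 ? ·: NN|Nn
N/IV-1 un III-2×III-1: Nn
⇒ N over [I-1,I-2,II-1,II-2,II-3,III-1,III-2,IV-1]: 42 consistent

III-1 ∈ {Kk nn, kk nn}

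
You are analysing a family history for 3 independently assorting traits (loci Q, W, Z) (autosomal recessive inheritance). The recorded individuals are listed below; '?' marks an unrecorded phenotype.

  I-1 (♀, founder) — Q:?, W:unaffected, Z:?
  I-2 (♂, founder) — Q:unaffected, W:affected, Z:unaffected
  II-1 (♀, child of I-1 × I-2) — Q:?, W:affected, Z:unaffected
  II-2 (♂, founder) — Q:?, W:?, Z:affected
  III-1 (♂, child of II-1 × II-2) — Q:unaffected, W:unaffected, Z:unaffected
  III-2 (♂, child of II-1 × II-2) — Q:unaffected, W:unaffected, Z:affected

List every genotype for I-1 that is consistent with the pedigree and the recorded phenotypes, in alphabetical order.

I-1 ∈ {QQ Ww ZZ, QQ Ww Zz, QQ Ww zz, Qq Ww ZZ, Qq Ww Zz, Qq Ww zz, qq Ww ZZ, qq Ww Zz, qq Ww zz}

Q/I-1 ? ·: QQ|Qq|qq
Q/I-2 un ·: QQ|Qq
Q/II-1 ? I-1×I-2: QQ|Qq|qq
Q/II-2 ? ·: QQ|Qq|qq
Q/III-1 un II-1×II-2: QQ|Qq
Q/III-2 un II-1×II-2: QQ|Qq
⇒ Q over [I-1,I-2,II-1,II-2,III-1,III-2]: 73 consistent
W/I-1 un ·: Ww
W/I-2 aff ·: ww
W/II-1 aff I-1×I-2: ww
W/II-2 ? ·: WW|Ww
W/III-1 un II-1×II-2: Ww
W/III-2 un II-1×II-2: Ww
⇒ W over [I-1,I-2,II-1,II-2,III-1,III-2]: 2 consistent
Z/I-1 ? ·: ZZ|Zz|zz
Z/I-2 un ·: ZZ|Zz
Z/II-1 un I-1×I-2: Zz
Z/II-2 aff ·: zz
Z/III-1 un II-1×II-2: Zz
Z/III-2 aff II-1×II-2: zz
⇒ Z over [I-1,I-2,II-1,II-2,III-1,III-2]: 5 consistent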